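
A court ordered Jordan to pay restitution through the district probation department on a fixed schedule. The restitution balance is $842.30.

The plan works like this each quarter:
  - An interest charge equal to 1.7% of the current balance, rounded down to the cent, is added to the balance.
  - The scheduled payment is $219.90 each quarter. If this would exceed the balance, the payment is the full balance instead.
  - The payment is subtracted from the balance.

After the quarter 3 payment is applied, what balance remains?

$214.99

Quarter 1: opening $842.30; interest $14.31 → $856.61; payment $219.90; balance $636.71
Quarter 2: opening $636.71; interest $10.82 → $647.53; payment $219.90; balance $427.63
Quarter 3: opening $427.63; interest $7.26 → $434.89; payment $219.90; balance $214.99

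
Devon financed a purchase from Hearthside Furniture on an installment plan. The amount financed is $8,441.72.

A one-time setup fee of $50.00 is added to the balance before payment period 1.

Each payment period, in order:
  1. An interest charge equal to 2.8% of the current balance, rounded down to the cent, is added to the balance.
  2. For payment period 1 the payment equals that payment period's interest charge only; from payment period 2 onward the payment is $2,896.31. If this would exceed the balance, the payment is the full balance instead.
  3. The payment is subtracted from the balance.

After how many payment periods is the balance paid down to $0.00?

5

Payment period 1: opening $8,491.72; interest $237.76 → $8,729.48; payment $237.76; balance $8,491.72
Payment period 2: opening $8,491.72; interest $237.76 → $8,729.48; payment $2,896.31; balance $5,833.17
Payment period 3: opening $5,833.17; interest $163.32 → $5,996.49; payment $2,896.31; balance $3,100.18
Payment period 4: opening $3,100.18; interest $86.80 → $3,186.98; payment $2,896.31; balance $290.67
Payment period 5: opening $290.67; interest $8.13 → $298.80; payment $298.80; balance $0.00
Balance reaches $0.00 in payment period 5.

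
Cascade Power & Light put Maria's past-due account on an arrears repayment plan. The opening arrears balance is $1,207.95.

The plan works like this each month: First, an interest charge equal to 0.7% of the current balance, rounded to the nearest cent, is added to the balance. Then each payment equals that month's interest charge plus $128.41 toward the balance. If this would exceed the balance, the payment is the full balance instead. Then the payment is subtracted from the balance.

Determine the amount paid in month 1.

$136.87

Month 1: opening $1,207.95; interest $8.46 → $1,216.41; payment $136.87; balance $1,079.54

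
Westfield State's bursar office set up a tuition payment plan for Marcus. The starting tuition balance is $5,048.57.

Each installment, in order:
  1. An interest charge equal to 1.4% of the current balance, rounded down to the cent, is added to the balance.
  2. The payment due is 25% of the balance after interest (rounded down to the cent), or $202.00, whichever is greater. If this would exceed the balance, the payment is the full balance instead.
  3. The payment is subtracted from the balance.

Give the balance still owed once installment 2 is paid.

$2,919.89

Installment 1: opening $5,048.57; interest $70.67 → $5,119.24; payment $1,279.81; balance $3,839.43
Installment 2: opening $3,839.43; interest $53.75 → $3,893.18; payment $973.29; balance $2,919.89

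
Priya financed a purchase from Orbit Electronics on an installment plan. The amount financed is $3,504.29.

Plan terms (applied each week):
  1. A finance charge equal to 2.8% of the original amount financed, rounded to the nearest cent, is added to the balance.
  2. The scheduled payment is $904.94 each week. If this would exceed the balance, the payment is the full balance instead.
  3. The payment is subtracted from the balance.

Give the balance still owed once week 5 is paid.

Week 1: $3,504.29 +$98.12 interest = $3,602.41; pay $904.94 → $2,697.47
Week 2: $2,697.47 +$98.12 interest = $2,795.59; pay $904.94 → $1,890.65
Week 3: $1,890.65 +$98.12 interest = $1,988.77; pay $904.94 → $1,083.83
Week 4: $1,083.83 +$98.12 interest = $1,181.95; pay $904.94 → $277.01
Week 5: $277.01 +$98.12 interest = $375.13; pay $375.13 → $0.00

$0.00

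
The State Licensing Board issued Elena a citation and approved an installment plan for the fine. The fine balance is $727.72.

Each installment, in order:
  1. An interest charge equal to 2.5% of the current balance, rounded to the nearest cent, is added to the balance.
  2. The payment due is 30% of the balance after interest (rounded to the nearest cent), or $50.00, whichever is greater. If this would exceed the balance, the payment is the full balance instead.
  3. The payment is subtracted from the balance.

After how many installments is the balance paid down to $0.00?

8

Installment 1: opening $727.72; interest $18.19 → $745.91; payment $223.77; balance $522.14
Installment 2: opening $522.14; interest $13.05 → $535.19; payment $160.56; balance $374.63
Installment 3: opening $374.63; interest $9.37 → $384.00; payment $115.20; balance $268.80
Installment 4: opening $268.80; interest $6.72 → $275.52; payment $82.66; balance $192.86
Installment 5: opening $192.86; interest $4.82 → $197.68; payment $59.30; balance $138.38
Installment 6: opening $138.38; interest $3.46 → $141.84; payment $50.00; balance $91.84
Installment 7: opening $91.84; interest $2.30 → $94.14; payment $50.00; balance $44.14
Installment 8: opening $44.14; interest $1.10 → $45.24; payment $45.24; balance $0.00
Balance reaches $0.00 in installment 8.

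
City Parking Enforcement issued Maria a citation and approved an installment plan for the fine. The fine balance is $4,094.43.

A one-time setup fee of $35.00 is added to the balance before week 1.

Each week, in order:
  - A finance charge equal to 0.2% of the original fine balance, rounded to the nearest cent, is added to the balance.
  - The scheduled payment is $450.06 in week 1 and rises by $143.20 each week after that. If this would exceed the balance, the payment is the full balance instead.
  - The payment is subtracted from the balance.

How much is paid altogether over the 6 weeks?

$4,178.57

# | Opening | Interest | Payment | End bal
1 | $4,129.43 | $8.19 | $450.06 | $3,687.56
2 | $3,687.56 | $8.19 | $593.26 | $3,102.49
3 | $3,102.49 | $8.19 | $736.46 | $2,374.22
4 | $2,374.22 | $8.19 | $879.66 | $1,502.75
5 | $1,502.75 | $8.19 | $1,022.86 | $488.08
6 | $488.08 | $8.19 | $496.27 | $0.00
Total paid: $4,178.57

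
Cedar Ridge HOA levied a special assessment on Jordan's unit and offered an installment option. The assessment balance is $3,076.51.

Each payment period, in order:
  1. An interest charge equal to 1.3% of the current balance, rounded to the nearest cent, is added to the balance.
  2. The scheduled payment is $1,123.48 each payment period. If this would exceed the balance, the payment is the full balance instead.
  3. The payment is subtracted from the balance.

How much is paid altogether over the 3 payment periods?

# | Opening | Interest | Payment | End bal
1 | $3,076.51 | $39.99 | $1,123.48 | $1,993.02
2 | $1,993.02 | $25.91 | $1,123.48 | $895.45
3 | $895.45 | $11.64 | $907.09 | $0.00
Total paid: $3,154.05

$3,154.05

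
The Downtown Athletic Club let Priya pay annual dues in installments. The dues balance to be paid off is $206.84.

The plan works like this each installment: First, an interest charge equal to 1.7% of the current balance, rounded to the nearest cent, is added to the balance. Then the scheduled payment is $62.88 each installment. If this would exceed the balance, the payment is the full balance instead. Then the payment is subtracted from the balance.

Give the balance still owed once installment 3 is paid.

Installment 1: opening $206.84; interest $3.52 → $210.36; payment $62.88; balance $147.48
Installment 2: opening $147.48; interest $2.51 → $149.99; payment $62.88; balance $87.11
Installment 3: opening $87.11; interest $1.48 → $88.59; payment $62.88; balance $25.71

$25.71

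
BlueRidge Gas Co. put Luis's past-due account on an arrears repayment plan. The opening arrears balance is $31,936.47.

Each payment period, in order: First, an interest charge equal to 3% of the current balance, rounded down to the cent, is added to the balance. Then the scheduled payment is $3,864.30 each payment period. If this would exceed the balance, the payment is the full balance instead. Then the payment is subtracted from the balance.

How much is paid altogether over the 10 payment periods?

Payment period 1: $31,936.47 +$958.09 interest = $32,894.56; pay $3,864.30 → $29,030.26
Payment period 2: $29,030.26 +$870.90 interest = $29,901.16; pay $3,864.30 → $26,036.86
Payment period 3: $26,036.86 +$781.10 interest = $26,817.96; pay $3,864.30 → $22,953.66
Payment period 4: $22,953.66 +$688.60 interest = $23,642.26; pay $3,864.30 → $19,777.96
Payment period 5: $19,777.96 +$593.33 interest = $20,371.29; pay $3,864.30 → $16,506.99
Payment period 6: $16,506.99 +$495.20 interest = $17,002.19; pay $3,864.30 → $13,137.89
Payment period 7: $13,137.89 +$394.13 interest = $13,532.02; pay $3,864.30 → $9,667.72
Payment period 8: $9,667.72 +$290.03 interest = $9,957.75; pay $3,864.30 → $6,093.45
Payment period 9: $6,093.45 +$182.80 interest = $6,276.25; pay $3,864.30 → $2,411.95
Payment period 10: $2,411.95 +$72.35 interest = $2,484.30; pay $2,484.30 → $0.00
Total paid: $37,263.00

$37,263.00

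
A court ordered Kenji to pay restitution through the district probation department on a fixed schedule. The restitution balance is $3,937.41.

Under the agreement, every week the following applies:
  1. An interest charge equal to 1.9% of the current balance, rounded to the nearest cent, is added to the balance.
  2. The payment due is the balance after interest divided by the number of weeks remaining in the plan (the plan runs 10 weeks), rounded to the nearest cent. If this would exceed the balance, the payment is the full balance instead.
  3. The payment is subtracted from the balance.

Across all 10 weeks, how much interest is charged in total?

Week 1: $3,937.41 +$74.81 interest = $4,012.22; pay $401.22 → $3,611.00
Week 2: $3,611.00 +$68.61 interest = $3,679.61; pay $408.85 → $3,270.76
Week 3: $3,270.76 +$62.14 interest = $3,332.90; pay $416.61 → $2,916.29
Week 4: $2,916.29 +$55.41 interest = $2,971.70; pay $424.53 → $2,547.17
Week 5: $2,547.17 +$48.40 interest = $2,595.57; pay $432.60 → $2,162.97
Week 6: $2,162.97 +$41.10 interest = $2,204.07; pay $440.81 → $1,763.26
Week 7: $1,763.26 +$33.50 interest = $1,796.76; pay $449.19 → $1,347.57
Week 8: $1,347.57 +$25.60 interest = $1,373.17; pay $457.72 → $915.45
Week 9: $915.45 +$17.39 interest = $932.84; pay $466.42 → $466.42
Week 10: $466.42 +$8.86 interest = $475.28; pay $475.28 → $0.00
Total interest: $74.81 + $68.61 + $62.14 + $55.41 + $48.40 + $41.10 + $33.50 + $25.60 + $17.39 + $8.86 = $435.82

$435.82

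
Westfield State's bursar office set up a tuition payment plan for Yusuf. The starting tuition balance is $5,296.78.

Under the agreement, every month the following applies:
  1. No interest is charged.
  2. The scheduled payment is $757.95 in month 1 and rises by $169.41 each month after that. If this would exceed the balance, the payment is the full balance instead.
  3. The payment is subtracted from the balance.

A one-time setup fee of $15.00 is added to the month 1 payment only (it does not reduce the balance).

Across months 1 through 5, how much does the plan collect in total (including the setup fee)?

Month 1: $5,296.78 − $757.95 (+ $15.00 fee) → $4,538.83
Month 2: $4,538.83 − $927.36 → $3,611.47
Month 3: $3,611.47 − $1,096.77 → $2,514.70
Month 4: $2,514.70 − $1,266.18 → $1,248.52
Month 5: $1,248.52 − $1,248.52 → $0.00
Total paid: $5,311.78

$5,311.78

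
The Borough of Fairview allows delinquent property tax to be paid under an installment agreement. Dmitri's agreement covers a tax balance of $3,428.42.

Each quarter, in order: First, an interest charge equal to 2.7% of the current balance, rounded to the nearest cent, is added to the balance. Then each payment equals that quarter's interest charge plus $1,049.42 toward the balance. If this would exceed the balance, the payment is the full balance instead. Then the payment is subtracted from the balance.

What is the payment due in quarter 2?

# | Opening | Interest | Payment | End bal
1 | $3,428.42 | $92.57 | $1,141.99 | $2,379.00
2 | $2,379.00 | $64.23 | $1,113.65 | $1,329.58

$1,113.65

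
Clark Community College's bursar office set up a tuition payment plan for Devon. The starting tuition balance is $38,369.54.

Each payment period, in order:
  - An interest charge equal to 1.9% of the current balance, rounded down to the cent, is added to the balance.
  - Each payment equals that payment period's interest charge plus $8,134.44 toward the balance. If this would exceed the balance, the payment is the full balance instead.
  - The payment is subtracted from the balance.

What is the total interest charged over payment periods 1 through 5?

Payment period 1: opening $38,369.54; interest $729.02 → $39,098.56; payment $8,863.46; balance $30,235.10
Payment period 2: opening $30,235.10; interest $574.46 → $30,809.56; payment $8,708.90; balance $22,100.66
Payment period 3: opening $22,100.66; interest $419.91 → $22,520.57; payment $8,554.35; balance $13,966.22
Payment period 4: opening $13,966.22; interest $265.35 → $14,231.57; payment $8,399.79; balance $5,831.78
Payment period 5: opening $5,831.78; interest $110.80 → $5,942.58; payment $5,942.58; balance $0.00
Total interest: $729.02 + $574.46 + $419.91 + $265.35 + $110.80 = $2,099.54

$2,099.54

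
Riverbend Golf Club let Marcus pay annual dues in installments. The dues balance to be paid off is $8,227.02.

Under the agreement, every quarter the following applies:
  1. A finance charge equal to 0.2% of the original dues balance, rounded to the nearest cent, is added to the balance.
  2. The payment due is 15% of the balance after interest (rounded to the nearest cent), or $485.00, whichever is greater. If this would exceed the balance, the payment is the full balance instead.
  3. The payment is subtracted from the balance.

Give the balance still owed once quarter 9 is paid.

$1,755.23

Quarter 1: opening $8,227.02; interest $16.45 → $8,243.47; payment $1,236.52; balance $7,006.95
Quarter 2: opening $7,006.95; interest $16.45 → $7,023.40; payment $1,053.51; balance $5,969.89
Quarter 3: opening $5,969.89; interest $16.45 → $5,986.34; payment $897.95; balance $5,088.39
Quarter 4: opening $5,088.39; interest $16.45 → $5,104.84; payment $765.73; balance $4,339.11
Quarter 5: opening $4,339.11; interest $16.45 → $4,355.56; payment $653.33; balance $3,702.23
Quarter 6: opening $3,702.23; interest $16.45 → $3,718.68; payment $557.80; balance $3,160.88
Quarter 7: opening $3,160.88; interest $16.45 → $3,177.33; payment $485.00; balance $2,692.33
Quarter 8: opening $2,692.33; interest $16.45 → $2,708.78; payment $485.00; balance $2,223.78
Quarter 9: opening $2,223.78; interest $16.45 → $2,240.23; payment $485.00; balance $1,755.23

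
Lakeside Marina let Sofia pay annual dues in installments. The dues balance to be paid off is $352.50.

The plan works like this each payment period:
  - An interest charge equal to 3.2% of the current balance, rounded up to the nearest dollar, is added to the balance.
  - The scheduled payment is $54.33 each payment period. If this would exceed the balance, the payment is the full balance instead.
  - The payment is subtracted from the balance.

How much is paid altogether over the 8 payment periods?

$406.50

Payment period 1: $352.50 +$12.00 interest = $364.50; pay $54.33 → $310.17
Payment period 2: $310.17 +$10.00 interest = $320.17; pay $54.33 → $265.84
Payment period 3: $265.84 +$9.00 interest = $274.84; pay $54.33 → $220.51
Payment period 4: $220.51 +$8.00 interest = $228.51; pay $54.33 → $174.18
Payment period 5: $174.18 +$6.00 interest = $180.18; pay $54.33 → $125.85
Payment period 6: $125.85 +$5.00 interest = $130.85; pay $54.33 → $76.52
Payment period 7: $76.52 +$3.00 interest = $79.52; pay $54.33 → $25.19
Payment period 8: $25.19 +$1.00 interest = $26.19; pay $26.19 → $0.00
Total paid: $406.50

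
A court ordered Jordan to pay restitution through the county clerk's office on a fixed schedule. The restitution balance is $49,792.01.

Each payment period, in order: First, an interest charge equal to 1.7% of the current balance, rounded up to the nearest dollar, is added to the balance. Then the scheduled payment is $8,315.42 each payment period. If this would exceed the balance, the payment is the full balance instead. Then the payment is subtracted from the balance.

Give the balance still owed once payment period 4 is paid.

Payment period 1: opening $49,792.01; interest $847.00 → $50,639.01; payment $8,315.42; balance $42,323.59
Payment period 2: opening $42,323.59; interest $720.00 → $43,043.59; payment $8,315.42; balance $34,728.17
Payment period 3: opening $34,728.17; interest $591.00 → $35,319.17; payment $8,315.42; balance $27,003.75
Payment period 4: opening $27,003.75; interest $460.00 → $27,463.75; payment $8,315.42; balance $19,148.33

$19,148.33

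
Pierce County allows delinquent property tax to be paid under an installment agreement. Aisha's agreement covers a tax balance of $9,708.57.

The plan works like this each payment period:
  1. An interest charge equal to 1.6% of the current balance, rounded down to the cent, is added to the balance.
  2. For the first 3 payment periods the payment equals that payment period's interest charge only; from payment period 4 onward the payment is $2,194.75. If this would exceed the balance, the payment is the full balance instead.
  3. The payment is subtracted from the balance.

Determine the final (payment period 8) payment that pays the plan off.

Payment period 1: opening $9,708.57; interest $155.33 → $9,863.90; payment $155.33; balance $9,708.57
Payment period 2: opening $9,708.57; interest $155.33 → $9,863.90; payment $155.33; balance $9,708.57
Payment period 3: opening $9,708.57; interest $155.33 → $9,863.90; payment $155.33; balance $9,708.57
Payment period 4: opening $9,708.57; interest $155.33 → $9,863.90; payment $2,194.75; balance $7,669.15
Payment period 5: opening $7,669.15; interest $122.70 → $7,791.85; payment $2,194.75; balance $5,597.10
Payment period 6: opening $5,597.10; interest $89.55 → $5,686.65; payment $2,194.75; balance $3,491.90
Payment period 7: opening $3,491.90; interest $55.87 → $3,547.77; payment $2,194.75; balance $1,353.02
Payment period 8: opening $1,353.02; interest $21.64 → $1,374.66; payment $1,374.66; balance $0.00

$1,374.66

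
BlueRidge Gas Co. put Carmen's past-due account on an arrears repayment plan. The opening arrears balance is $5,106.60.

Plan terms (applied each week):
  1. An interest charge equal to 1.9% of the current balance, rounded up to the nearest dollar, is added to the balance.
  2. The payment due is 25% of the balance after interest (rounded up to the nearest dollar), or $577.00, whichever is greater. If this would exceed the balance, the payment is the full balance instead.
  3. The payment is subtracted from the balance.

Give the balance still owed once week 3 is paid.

Week 1: opening $5,106.60; interest $98.00 → $5,204.60; payment $1,302.00; balance $3,902.60
Week 2: opening $3,902.60; interest $75.00 → $3,977.60; payment $995.00; balance $2,982.60
Week 3: opening $2,982.60; interest $57.00 → $3,039.60; payment $760.00; balance $2,279.60

$2,279.60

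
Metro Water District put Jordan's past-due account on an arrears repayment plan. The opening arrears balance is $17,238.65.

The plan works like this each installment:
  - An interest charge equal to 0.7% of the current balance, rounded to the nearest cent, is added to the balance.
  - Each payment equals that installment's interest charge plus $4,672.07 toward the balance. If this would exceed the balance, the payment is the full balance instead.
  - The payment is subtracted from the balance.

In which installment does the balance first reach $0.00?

Installment 1: $17,238.65 +$120.67 interest = $17,359.32; pay $4,792.74 → $12,566.58
Installment 2: $12,566.58 +$87.97 interest = $12,654.55; pay $4,760.04 → $7,894.51
Installment 3: $7,894.51 +$55.26 interest = $7,949.77; pay $4,727.33 → $3,222.44
Installment 4: $3,222.44 +$22.56 interest = $3,245.00; pay $3,245.00 → $0.00
Balance reaches $0.00 in installment 4.

4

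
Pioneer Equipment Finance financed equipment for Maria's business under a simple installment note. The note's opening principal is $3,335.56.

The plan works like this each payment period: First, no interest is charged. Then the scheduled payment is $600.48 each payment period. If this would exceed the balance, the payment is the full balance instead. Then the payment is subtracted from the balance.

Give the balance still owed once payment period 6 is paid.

Payment period 1: opening $3,335.56; payment $600.48; balance $2,735.08
Payment period 2: opening $2,735.08; payment $600.48; balance $2,134.60
Payment period 3: opening $2,134.60; payment $600.48; balance $1,534.12
Payment period 4: opening $1,534.12; payment $600.48; balance $933.64
Payment period 5: opening $933.64; payment $600.48; balance $333.16
Payment period 6: opening $333.16; payment $333.16; balance $0.00

$0.00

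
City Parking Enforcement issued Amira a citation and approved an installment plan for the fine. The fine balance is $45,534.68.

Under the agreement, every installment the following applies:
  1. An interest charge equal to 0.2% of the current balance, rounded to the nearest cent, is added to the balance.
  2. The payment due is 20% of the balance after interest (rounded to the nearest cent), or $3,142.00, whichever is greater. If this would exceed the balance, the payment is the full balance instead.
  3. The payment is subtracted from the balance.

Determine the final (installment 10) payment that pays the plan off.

Installment 1: opening $45,534.68; interest $91.07 → $45,625.75; payment $9,125.15; balance $36,500.60
Installment 2: opening $36,500.60; interest $73.00 → $36,573.60; payment $7,314.72; balance $29,258.88
Installment 3: opening $29,258.88; interest $58.52 → $29,317.40; payment $5,863.48; balance $23,453.92
Installment 4: opening $23,453.92; interest $46.91 → $23,500.83; payment $4,700.17; balance $18,800.66
Installment 5: opening $18,800.66; interest $37.60 → $18,838.26; payment $3,767.65; balance $15,070.61
Installment 6: opening $15,070.61; interest $30.14 → $15,100.75; payment $3,142.00; balance $11,958.75
Installment 7: opening $11,958.75; interest $23.92 → $11,982.67; payment $3,142.00; balance $8,840.67
Installment 8: opening $8,840.67; interest $17.68 → $8,858.35; payment $3,142.00; balance $5,716.35
Installment 9: opening $5,716.35; interest $11.43 → $5,727.78; payment $3,142.00; balance $2,585.78
Installment 10: opening $2,585.78; interest $5.17 → $2,590.95; payment $2,590.95; balance $0.00

$2,590.95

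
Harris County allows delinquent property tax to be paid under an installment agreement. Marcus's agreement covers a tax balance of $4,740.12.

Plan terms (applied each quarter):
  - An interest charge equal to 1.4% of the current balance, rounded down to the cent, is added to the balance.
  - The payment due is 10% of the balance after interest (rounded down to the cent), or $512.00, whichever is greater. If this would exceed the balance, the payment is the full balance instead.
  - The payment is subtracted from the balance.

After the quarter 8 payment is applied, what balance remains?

Quarter 1: opening $4,740.12; interest $66.36 → $4,806.48; payment $512.00; balance $4,294.48
Quarter 2: opening $4,294.48; interest $60.12 → $4,354.60; payment $512.00; balance $3,842.60
Quarter 3: opening $3,842.60; interest $53.79 → $3,896.39; payment $512.00; balance $3,384.39
Quarter 4: opening $3,384.39; interest $47.38 → $3,431.77; payment $512.00; balance $2,919.77
Quarter 5: opening $2,919.77; interest $40.87 → $2,960.64; payment $512.00; balance $2,448.64
Quarter 6: opening $2,448.64; interest $34.28 → $2,482.92; payment $512.00; balance $1,970.92
Quarter 7: opening $1,970.92; interest $27.59 → $1,998.51; payment $512.00; balance $1,486.51
Quarter 8: opening $1,486.51; interest $20.81 → $1,507.32; payment $512.00; balance $995.32

$995.32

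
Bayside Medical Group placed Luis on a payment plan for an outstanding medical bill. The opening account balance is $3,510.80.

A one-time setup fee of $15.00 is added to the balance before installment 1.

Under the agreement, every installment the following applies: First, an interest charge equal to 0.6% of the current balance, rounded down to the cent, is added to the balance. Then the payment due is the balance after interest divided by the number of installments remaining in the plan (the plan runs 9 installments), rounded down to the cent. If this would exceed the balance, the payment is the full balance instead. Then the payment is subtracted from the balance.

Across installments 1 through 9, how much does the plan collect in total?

$3,633.23

Installment 1: $3,525.80 +$21.15 interest = $3,546.95; pay $394.10 → $3,152.85
Installment 2: $3,152.85 +$18.91 interest = $3,171.76; pay $396.47 → $2,775.29
Installment 3: $2,775.29 +$16.65 interest = $2,791.94; pay $398.84 → $2,393.10
Installment 4: $2,393.10 +$14.35 interest = $2,407.45; pay $401.24 → $2,006.21
Installment 5: $2,006.21 +$12.03 interest = $2,018.24; pay $403.64 → $1,614.60
Installment 6: $1,614.60 +$9.68 interest = $1,624.28; pay $406.07 → $1,218.21
Installment 7: $1,218.21 +$7.30 interest = $1,225.51; pay $408.50 → $817.01
Installment 8: $817.01 +$4.90 interest = $821.91; pay $410.95 → $410.96
Installment 9: $410.96 +$2.46 interest = $413.42; pay $413.42 → $0.00
Total paid: $3,633.23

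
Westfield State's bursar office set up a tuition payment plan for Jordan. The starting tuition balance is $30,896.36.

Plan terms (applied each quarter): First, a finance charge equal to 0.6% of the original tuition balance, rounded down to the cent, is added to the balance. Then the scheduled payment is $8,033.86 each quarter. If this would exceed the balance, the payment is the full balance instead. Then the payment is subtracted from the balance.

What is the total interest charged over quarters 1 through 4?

$741.48

Quarter 1: opening $30,896.36; interest $185.37 → $31,081.73; payment $8,033.86; balance $23,047.87
Quarter 2: opening $23,047.87; interest $185.37 → $23,233.24; payment $8,033.86; balance $15,199.38
Quarter 3: opening $15,199.38; interest $185.37 → $15,384.75; payment $8,033.86; balance $7,350.89
Quarter 4: opening $7,350.89; interest $185.37 → $7,536.26; payment $7,536.26; balance $0.00
Total interest: $185.37 + $185.37 + $185.37 + $185.37 = $741.48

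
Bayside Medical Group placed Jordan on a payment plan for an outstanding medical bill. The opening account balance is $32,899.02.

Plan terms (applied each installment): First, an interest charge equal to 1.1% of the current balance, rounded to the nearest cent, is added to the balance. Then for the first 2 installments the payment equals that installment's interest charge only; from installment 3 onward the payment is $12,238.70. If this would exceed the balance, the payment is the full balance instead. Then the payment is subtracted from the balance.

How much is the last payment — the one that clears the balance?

$9,113.91

Installment 1: $32,899.02 +$361.89 interest = $33,260.91; pay $361.89 → $32,899.02
Installment 2: $32,899.02 +$361.89 interest = $33,260.91; pay $361.89 → $32,899.02
Installment 3: $32,899.02 +$361.89 interest = $33,260.91; pay $12,238.70 → $21,022.21
Installment 4: $21,022.21 +$231.24 interest = $21,253.45; pay $12,238.70 → $9,014.75
Installment 5: $9,014.75 +$99.16 interest = $9,113.91; pay $9,113.91 → $0.00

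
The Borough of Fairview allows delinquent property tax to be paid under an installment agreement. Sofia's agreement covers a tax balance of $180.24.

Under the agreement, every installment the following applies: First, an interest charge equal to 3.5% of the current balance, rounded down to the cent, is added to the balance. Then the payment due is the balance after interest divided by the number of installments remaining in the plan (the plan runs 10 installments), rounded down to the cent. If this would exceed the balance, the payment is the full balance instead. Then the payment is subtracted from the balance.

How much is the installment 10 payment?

$25.41

Installment 1: opening $180.24; interest $6.30 → $186.54; payment $18.65; balance $167.89
Installment 2: opening $167.89; interest $5.87 → $173.76; payment $19.30; balance $154.46
Installment 3: opening $154.46; interest $5.40 → $159.86; payment $19.98; balance $139.88
Installment 4: opening $139.88; interest $4.89 → $144.77; payment $20.68; balance $124.09
Installment 5: opening $124.09; interest $4.34 → $128.43; payment $21.40; balance $107.03
Installment 6: opening $107.03; interest $3.74 → $110.77; payment $22.15; balance $88.62
Installment 7: opening $88.62; interest $3.10 → $91.72; payment $22.93; balance $68.79
Installment 8: opening $68.79; interest $2.40 → $71.19; payment $23.73; balance $47.46
Installment 9: opening $47.46; interest $1.66 → $49.12; payment $24.56; balance $24.56
Installment 10: opening $24.56; interest $0.85 → $25.41; payment $25.41; balance $0.00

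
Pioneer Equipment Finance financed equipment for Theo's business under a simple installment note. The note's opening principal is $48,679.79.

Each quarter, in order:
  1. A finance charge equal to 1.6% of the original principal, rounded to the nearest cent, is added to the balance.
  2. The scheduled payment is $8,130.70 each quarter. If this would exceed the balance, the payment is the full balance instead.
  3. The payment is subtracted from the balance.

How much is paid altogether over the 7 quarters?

$54,131.95

# | Opening | Interest | Payment | End bal
1 | $48,679.79 | $778.88 | $8,130.70 | $41,327.97
2 | $41,327.97 | $778.88 | $8,130.70 | $33,976.15
3 | $33,976.15 | $778.88 | $8,130.70 | $26,624.33
4 | $26,624.33 | $778.88 | $8,130.70 | $19,272.51
5 | $19,272.51 | $778.88 | $8,130.70 | $11,920.69
6 | $11,920.69 | $778.88 | $8,130.70 | $4,568.87
7 | $4,568.87 | $778.88 | $5,347.75 | $0.00
Total paid: $54,131.95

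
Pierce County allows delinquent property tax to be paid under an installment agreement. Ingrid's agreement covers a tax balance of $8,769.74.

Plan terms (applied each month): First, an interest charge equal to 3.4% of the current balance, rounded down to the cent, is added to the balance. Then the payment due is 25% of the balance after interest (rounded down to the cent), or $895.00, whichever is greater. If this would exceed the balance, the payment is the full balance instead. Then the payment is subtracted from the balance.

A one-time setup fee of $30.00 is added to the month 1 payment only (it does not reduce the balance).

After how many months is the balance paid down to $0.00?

8

Month 1: $8,769.74 +$298.17 interest = $9,067.91; pay $2,266.97 (+ $30.00 fee) → $6,800.94
Month 2: $6,800.94 +$231.23 interest = $7,032.17; pay $1,758.04 → $5,274.13
Month 3: $5,274.13 +$179.32 interest = $5,453.45; pay $1,363.36 → $4,090.09
Month 4: $4,090.09 +$139.06 interest = $4,229.15; pay $1,057.28 → $3,171.87
Month 5: $3,171.87 +$107.84 interest = $3,279.71; pay $895.00 → $2,384.71
Month 6: $2,384.71 +$81.08 interest = $2,465.79; pay $895.00 → $1,570.79
Month 7: $1,570.79 +$53.40 interest = $1,624.19; pay $895.00 → $729.19
Month 8: $729.19 +$24.79 interest = $753.98; pay $753.98 → $0.00
Balance reaches $0.00 in month 8.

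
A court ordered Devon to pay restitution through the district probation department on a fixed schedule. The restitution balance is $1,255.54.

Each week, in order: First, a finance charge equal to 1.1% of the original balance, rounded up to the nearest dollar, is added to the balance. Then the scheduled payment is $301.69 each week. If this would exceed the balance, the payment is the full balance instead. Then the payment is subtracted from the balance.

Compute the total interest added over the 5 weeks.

# | Opening | Interest | Payment | End bal
1 | $1,255.54 | $14.00 | $301.69 | $967.85
2 | $967.85 | $14.00 | $301.69 | $680.16
3 | $680.16 | $14.00 | $301.69 | $392.47
4 | $392.47 | $14.00 | $301.69 | $104.78
5 | $104.78 | $14.00 | $118.78 | $0.00
Total interest: $14.00 + $14.00 + $14.00 + $14.00 + $14.00 = $70.00

$70.00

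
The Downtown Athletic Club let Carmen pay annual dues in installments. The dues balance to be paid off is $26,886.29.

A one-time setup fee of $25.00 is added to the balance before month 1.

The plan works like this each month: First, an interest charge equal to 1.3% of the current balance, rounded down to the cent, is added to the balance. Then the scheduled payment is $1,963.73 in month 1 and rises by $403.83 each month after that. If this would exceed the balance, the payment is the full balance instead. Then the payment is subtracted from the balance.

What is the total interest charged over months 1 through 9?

$1,920.22

Month 1: opening $26,911.29; interest $349.84 → $27,261.13; payment $1,963.73; balance $25,297.40
Month 2: opening $25,297.40; interest $328.86 → $25,626.26; payment $2,367.56; balance $23,258.70
Month 3: opening $23,258.70; interest $302.36 → $23,561.06; payment $2,771.39; balance $20,789.67
Month 4: opening $20,789.67; interest $270.26 → $21,059.93; payment $3,175.22; balance $17,884.71
Month 5: opening $17,884.71; interest $232.50 → $18,117.21; payment $3,579.05; balance $14,538.16
Month 6: opening $14,538.16; interest $188.99 → $14,727.15; payment $3,982.88; balance $10,744.27
Month 7: opening $10,744.27; interest $139.67 → $10,883.94; payment $4,386.71; balance $6,497.23
Month 8: opening $6,497.23; interest $84.46 → $6,581.69; payment $4,790.54; balance $1,791.15
Month 9: opening $1,791.15; interest $23.28 → $1,814.43; payment $1,814.43; balance $0.00
Total interest: $349.84 + $328.86 + $302.36 + $270.26 + $232.50 + $188.99 + $139.67 + $84.46 + $23.28 = $1,920.22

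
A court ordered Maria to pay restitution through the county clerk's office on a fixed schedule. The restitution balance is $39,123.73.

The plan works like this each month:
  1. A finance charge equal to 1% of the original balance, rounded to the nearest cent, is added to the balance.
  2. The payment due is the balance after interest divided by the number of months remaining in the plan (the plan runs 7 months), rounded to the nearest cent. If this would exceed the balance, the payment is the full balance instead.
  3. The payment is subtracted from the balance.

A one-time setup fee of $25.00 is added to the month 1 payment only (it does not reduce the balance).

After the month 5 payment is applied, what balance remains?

Month 1: opening $39,123.73; interest $391.24 → $39,514.97; payment $5,645.00 (+ $25.00 fee); balance $33,869.97
Month 2: opening $33,869.97; interest $391.24 → $34,261.21; payment $5,710.20; balance $28,551.01
Month 3: opening $28,551.01; interest $391.24 → $28,942.25; payment $5,788.45; balance $23,153.80
Month 4: opening $23,153.80; interest $391.24 → $23,545.04; payment $5,886.26; balance $17,658.78
Month 5: opening $17,658.78; interest $391.24 → $18,050.02; payment $6,016.67; balance $12,033.35

$12,033.35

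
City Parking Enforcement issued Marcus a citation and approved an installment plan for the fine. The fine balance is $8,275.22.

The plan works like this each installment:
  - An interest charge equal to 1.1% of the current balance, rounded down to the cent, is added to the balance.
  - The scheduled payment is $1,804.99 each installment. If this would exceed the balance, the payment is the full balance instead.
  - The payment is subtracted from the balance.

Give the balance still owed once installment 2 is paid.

Installment 1: $8,275.22 +$91.02 interest = $8,366.24; pay $1,804.99 → $6,561.25
Installment 2: $6,561.25 +$72.17 interest = $6,633.42; pay $1,804.99 → $4,828.43

$4,828.43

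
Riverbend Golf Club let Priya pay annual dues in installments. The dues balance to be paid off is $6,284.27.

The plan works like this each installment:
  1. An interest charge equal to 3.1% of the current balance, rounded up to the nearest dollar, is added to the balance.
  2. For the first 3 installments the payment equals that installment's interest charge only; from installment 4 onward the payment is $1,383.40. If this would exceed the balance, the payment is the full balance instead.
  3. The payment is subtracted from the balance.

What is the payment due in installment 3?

Installment 1: $6,284.27 +$195.00 interest = $6,479.27; pay $195.00 → $6,284.27
Installment 2: $6,284.27 +$195.00 interest = $6,479.27; pay $195.00 → $6,284.27
Installment 3: $6,284.27 +$195.00 interest = $6,479.27; pay $195.00 → $6,284.27

$195.00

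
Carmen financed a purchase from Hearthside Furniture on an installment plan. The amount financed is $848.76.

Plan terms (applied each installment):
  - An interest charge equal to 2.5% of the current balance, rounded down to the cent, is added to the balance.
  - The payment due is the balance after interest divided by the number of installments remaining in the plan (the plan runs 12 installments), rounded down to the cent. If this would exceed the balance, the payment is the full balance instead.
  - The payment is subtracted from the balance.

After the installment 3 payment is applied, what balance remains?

Installment 1: opening $848.76; interest $21.21 → $869.97; payment $72.49; balance $797.48
Installment 2: opening $797.48; interest $19.93 → $817.41; payment $74.31; balance $743.10
Installment 3: opening $743.10; interest $18.57 → $761.67; payment $76.16; balance $685.51

$685.51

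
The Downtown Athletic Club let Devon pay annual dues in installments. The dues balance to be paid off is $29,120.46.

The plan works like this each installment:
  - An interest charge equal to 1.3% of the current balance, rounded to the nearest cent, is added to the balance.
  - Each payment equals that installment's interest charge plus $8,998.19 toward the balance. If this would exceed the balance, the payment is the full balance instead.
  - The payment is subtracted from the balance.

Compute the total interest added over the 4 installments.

Installment 1: opening $29,120.46; interest $378.57 → $29,499.03; payment $9,376.76; balance $20,122.27
Installment 2: opening $20,122.27; interest $261.59 → $20,383.86; payment $9,259.78; balance $11,124.08
Installment 3: opening $11,124.08; interest $144.61 → $11,268.69; payment $9,142.80; balance $2,125.89
Installment 4: opening $2,125.89; interest $27.64 → $2,153.53; payment $2,153.53; balance $0.00
Total interest: $378.57 + $261.59 + $144.61 + $27.64 = $812.41

$812.41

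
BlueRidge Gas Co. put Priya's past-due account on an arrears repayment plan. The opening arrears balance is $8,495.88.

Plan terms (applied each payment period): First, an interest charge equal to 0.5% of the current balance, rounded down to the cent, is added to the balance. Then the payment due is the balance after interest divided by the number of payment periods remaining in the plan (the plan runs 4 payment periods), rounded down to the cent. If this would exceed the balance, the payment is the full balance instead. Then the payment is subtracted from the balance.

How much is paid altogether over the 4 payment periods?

# | Opening | Interest | Payment | End bal
1 | $8,495.88 | $42.47 | $2,134.58 | $6,403.77
2 | $6,403.77 | $32.01 | $2,145.26 | $4,290.52
3 | $4,290.52 | $21.45 | $2,155.98 | $2,155.99
4 | $2,155.99 | $10.77 | $2,166.76 | $0.00
Total paid: $8,602.58

$8,602.58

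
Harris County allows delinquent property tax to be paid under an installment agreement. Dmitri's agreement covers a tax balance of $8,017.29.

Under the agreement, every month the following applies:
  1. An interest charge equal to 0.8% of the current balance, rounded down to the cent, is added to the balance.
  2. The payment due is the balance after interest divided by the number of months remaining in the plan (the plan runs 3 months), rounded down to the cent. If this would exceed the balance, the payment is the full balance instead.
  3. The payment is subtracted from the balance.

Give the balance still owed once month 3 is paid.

$0.00

# | Opening | Interest | Payment | End bal
1 | $8,017.29 | $64.13 | $2,693.80 | $5,387.62
2 | $5,387.62 | $43.10 | $2,715.36 | $2,715.36
3 | $2,715.36 | $21.72 | $2,737.08 | $0.00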